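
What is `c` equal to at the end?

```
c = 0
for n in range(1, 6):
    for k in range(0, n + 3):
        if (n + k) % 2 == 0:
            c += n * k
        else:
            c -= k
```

n=1,k=0: odd sum, c = 0-0 = 0
n=1,k=1: even sum, c = 0+1 = 1
n=1,k=2: odd sum, c = 1-2 = -1
n=1,k=3: even sum, c = (-1)+3 = 2
n=2,k=0: even sum, c = 2+0 = 2
n=2,k=1: odd sum, c = 2-1 = 1
n=2,k=2: even sum, c = 1+4 = 5
n=2,k=3: odd sum, c = 5-3 = 2
n=2,k=4: even sum, c = 2+8 = 10
n=3,k=0: odd sum, c = 10-0 = 10
n=3,k=1: even sum, c = 10+3 = 13
n=3,k=2: odd sum, c = 13-2 = 11
n=3,k=3: even sum, c = 11+9 = 20
n=3,k=4: odd sum, c = 20-4 = 16
n=3,k=5: even sum, c = 16+15 = 31
n=4,k=0: even sum, c = 31+0 = 31
n=4,k=1: odd sum, c = 31-1 = 30
n=4,k=2: even sum, c = 30+8 = 38
n=4,k=3: odd sum, c = 38-3 = 35
n=4,k=4: even sum, c = 35+16 = 51
n=4,k=5: odd sum, c = 51-5 = 46
n=4,k=6: even sum, c = 46+24 = 70
n=5,k=0: odd sum, c = 70-0 = 70
n=5,k=1: even sum, c = 70+5 = 75
n=5,k=2: odd sum, c = 75-2 = 73
n=5,k=3: even sum, c = 73+15 = 88
n=5,k=4: odd sum, c = 88-4 = 84
n=5,k=5: even sum, c = 84+25 = 109
n=5,k=6: odd sum, c = 109-6 = 103
n=5,k=7: even sum, c = 103+35 = 138

138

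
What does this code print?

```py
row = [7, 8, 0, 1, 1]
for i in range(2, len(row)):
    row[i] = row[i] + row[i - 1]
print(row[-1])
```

10

i=2: row[2] = 0+8 = 8 → [7, 8, 8, 1, 1]
i=3: row[3] = 1+8 = 9 → [7, 8, 8, 9, 1]
i=4: row[4] = 1+9 = 10 → [7, 8, 8, 9, 10]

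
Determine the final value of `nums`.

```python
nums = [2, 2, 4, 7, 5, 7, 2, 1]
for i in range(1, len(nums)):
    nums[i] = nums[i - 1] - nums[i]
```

[2, 0, -4, -11, -16, -23, -25, -26]

i=1: nums[1] = 2-2 = 0 → [2, 0, 4, 7, 5, 7, 2, 1]
i=2: nums[2] = 0-4 = -4 → [2, 0, -4, 7, 5, 7, 2, 1]
i=3: nums[3] = (-4)-7 = -11 → [2, 0, -4, -11, 5, 7, 2, 1]
i=4: nums[4] = (-11)-5 = -16 → [2, 0, -4, -11, -16, 7, 2, 1]
i=5: nums[5] = (-16)-7 = -23 → [2, 0, -4, -11, -16, -23, 2, 1]
i=6: nums[6] = (-23)-2 = -25 → [2, 0, -4, -11, -16, -23, -25, 1]
i=7: nums[7] = (-25)-1 = -26 → [2, 0, -4, -11, -16, -23, -25, -26]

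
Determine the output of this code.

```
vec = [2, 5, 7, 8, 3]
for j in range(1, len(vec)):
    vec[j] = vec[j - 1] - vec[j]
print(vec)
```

[2, -3, -10, -18, -21]

j=1: vec[1] = 2-5 = -3 → [2, -3, 7, 8, 3]
j=2: vec[2] = (-3)-7 = -10 → [2, -3, -10, 8, 3]
j=3: vec[3] = (-10)-8 = -18 → [2, -3, -10, -18, 3]
j=4: vec[4] = (-18)-3 = -21 → [2, -3, -10, -18, -21]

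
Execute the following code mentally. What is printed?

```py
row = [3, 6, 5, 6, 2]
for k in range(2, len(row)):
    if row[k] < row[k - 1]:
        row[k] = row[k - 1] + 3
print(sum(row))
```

k=2: 5<6, row[2] = 6+3 = 9 → [3, 6, 9, 6, 2]
k=3: 6<9, row[3] = 9+3 = 12 → [3, 6, 9, 12, 2]
k=4: 2<12, row[4] = 12+3 = 15 → [3, 6, 9, 12, 15]
sum = 45

45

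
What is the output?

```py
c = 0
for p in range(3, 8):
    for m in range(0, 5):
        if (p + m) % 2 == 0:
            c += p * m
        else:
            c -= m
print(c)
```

94

p=3,m=0: odd sum, c = 0-0 = 0
p=3,m=1: even sum, c = 0+3 = 3
p=3,m=2: odd sum, c = 3-2 = 1
p=3,m=3: even sum, c = 1+9 = 10
p=3,m=4: odd sum, c = 10-4 = 6
p=4,m=0: even sum, c = 6+0 = 6
p=4,m=1: odd sum, c = 6-1 = 5
p=4,m=2: even sum, c = 5+8 = 13
p=4,m=3: odd sum, c = 13-3 = 10
p=4,m=4: even sum, c = 10+16 = 26
p=5,m=0: odd sum, c = 26-0 = 26
p=5,m=1: even sum, c = 26+5 = 31
p=5,m=2: odd sum, c = 31-2 = 29
p=5,m=3: even sum, c = 29+15 = 44
p=5,m=4: odd sum, c = 44-4 = 40
p=6,m=0: even sum, c = 40+0 = 40
p=6,m=1: odd sum, c = 40-1 = 39
p=6,m=2: even sum, c = 39+12 = 51
p=6,m=3: odd sum, c = 51-3 = 48
p=6,m=4: even sum, c = 48+24 = 72
p=7,m=0: odd sum, c = 72-0 = 72
p=7,m=1: even sum, c = 72+7 = 79
p=7,m=2: odd sum, c = 79-2 = 77
p=7,m=3: even sum, c = 77+21 = 98
p=7,m=4: odd sum, c = 98-4 = 94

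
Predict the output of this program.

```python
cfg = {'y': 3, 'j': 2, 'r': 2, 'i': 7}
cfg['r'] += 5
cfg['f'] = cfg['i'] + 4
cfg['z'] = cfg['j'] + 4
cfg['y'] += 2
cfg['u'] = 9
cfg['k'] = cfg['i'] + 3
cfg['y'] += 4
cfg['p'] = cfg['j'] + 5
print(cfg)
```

cfg['r'] = 2+5 = 7 → {'y': 3, 'j': 2, 'r': 7, 'i': 7}
cfg['f'] = cfg['i']+4 = 11 → {'y': 3, 'j': 2, 'r': 7, 'i': 7, 'f': 11}
cfg['z'] = cfg['j']+4 = 6 → {'y': 3, 'j': 2, 'r': 7, 'i': 7, 'f': 11, 'z': 6}
cfg['y'] = 3+2 = 5 → {'y': 5, 'j': 2, 'r': 7, 'i': 7, 'f': 11, 'z': 6}
cfg['u'] = 9 → {'y': 5, 'j': 2, 'r': 7, 'i': 7, 'f': 11, 'z': 6, 'u': 9}
cfg['k'] = cfg['i']+3 = 10 → {'y': 5, 'j': 2, 'r': 7, 'i': 7, 'f': 11, 'z': 6, 'u': 9, 'k': 10}
cfg['y'] = 5+4 = 9 → {'y': 9, 'j': 2, 'r': 7, 'i': 7, 'f': 11, 'z': 6, 'u': 9, 'k': 10}
cfg['p'] = cfg['j']+5 = 7 → {'y': 9, 'j': 2, 'r': 7, 'i': 7, 'f': 11, 'z': 6, 'u': 9, 'k': 10, 'p': 7}

{'y': 9, 'j': 2, 'r': 7, 'i': 7, 'f': 11, 'z': 6, 'u': 9, 'k': 10, 'p': 7}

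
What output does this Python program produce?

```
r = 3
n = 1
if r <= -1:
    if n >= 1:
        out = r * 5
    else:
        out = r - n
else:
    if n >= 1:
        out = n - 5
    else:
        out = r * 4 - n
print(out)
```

-4

r=3, n=1
r <= -1 is False; n >= 1 is True
→ out = n - 5 = -4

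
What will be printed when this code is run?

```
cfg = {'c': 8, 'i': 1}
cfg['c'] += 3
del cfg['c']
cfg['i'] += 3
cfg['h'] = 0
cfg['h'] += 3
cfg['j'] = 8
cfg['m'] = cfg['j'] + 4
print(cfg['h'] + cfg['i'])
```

7

cfg['c'] = 8+3 = 11 → {'c': 11, 'i': 1}
del 'c' → {'i': 1}
cfg['i'] = 1+3 = 4 → {'i': 4}
cfg['h'] = 0 → {'i': 4, 'h': 0}
cfg['h'] = 0+3 = 3 → {'i': 4, 'h': 3}
cfg['j'] = 8 → {'i': 4, 'h': 3, 'j': 8}
cfg['m'] = cfg['j']+4 = 12 → {'i': 4, 'h': 3, 'j': 8, 'm': 12}
cfg['h']+cfg['i'] = 3+4 = 7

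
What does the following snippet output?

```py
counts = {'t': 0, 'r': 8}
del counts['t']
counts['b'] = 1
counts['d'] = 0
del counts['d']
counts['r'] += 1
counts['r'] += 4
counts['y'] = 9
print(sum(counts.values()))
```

23

del 't' → {'r': 8}
counts['b'] = 1 → {'r': 8, 'b': 1}
counts['d'] = 0 → {'r': 8, 'b': 1, 'd': 0}
del 'd' → {'r': 8, 'b': 1}
counts['r'] = 8+1 = 9 → {'r': 9, 'b': 1}
counts['r'] = 9+4 = 13 → {'r': 13, 'b': 1}
counts['y'] = 9 → {'r': 13, 'b': 1, 'y': 9}
sum of values = 23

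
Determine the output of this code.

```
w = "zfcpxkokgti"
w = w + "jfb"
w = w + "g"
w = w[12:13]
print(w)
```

f

+ 'jfb' → 'zfcpxkokgtijfb'
+ 'g' → 'zfcpxkokgtijfbg'
slice [12:13] → 'f'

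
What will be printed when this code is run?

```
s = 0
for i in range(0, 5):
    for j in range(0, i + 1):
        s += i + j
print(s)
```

60

i=0,j=0: s = 0+0 = 0
i=1,j=0: s = 0+1 = 1
i=1,j=1: s = 1+2 = 3
i=2,j=0: s = 3+2 = 5
i=2,j=1: s = 5+3 = 8
i=2,j=2: s = 8+4 = 12
i=3,j=0: s = 12+3 = 15
i=3,j=1: s = 15+4 = 19
i=3,j=2: s = 19+5 = 24
i=3,j=3: s = 24+6 = 30
i=4,j=0: s = 30+4 = 34
i=4,j=1: s = 34+5 = 39
i=4,j=2: s = 39+6 = 45
i=4,j=3: s = 45+7 = 52
i=4,j=4: s = 52+8 = 60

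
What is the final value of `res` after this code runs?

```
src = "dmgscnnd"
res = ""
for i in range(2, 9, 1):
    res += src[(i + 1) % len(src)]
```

'scnnddm'

i=2: add src[3]='s' → 's'
i=3: add src[4]='c' → 'sc'
i=4: add src[5]='n' → 'scn'
i=5: add src[6]='n' → 'scnn'
i=6: add src[7]='d' → 'scnnd'
i=7: add src[0]='d' → 'scnndd'
i=8: add src[1]='m' → 'scnnddm'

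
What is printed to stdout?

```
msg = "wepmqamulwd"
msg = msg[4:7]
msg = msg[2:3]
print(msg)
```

m

slice [4:7] → 'qam'
slice [2:3] → 'm'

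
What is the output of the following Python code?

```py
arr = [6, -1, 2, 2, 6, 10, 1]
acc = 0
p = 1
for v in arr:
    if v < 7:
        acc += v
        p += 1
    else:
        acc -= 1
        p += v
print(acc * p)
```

255

v=6: <7, acc = 0+6 = 6; p=2
v=-1: <7, acc = 6+(-1) = 5; p=3
v=2: <7, acc = 5+2 = 7; p=4
v=2: <7, acc = 7+2 = 9; p=5
v=6: <7, acc = 9+6 = 15; p=6
v=10: not <7, acc = 15-1 = 14; p=16
v=1: <7, acc = 14+1 = 15; p=17
acc*p = 15*17 = 255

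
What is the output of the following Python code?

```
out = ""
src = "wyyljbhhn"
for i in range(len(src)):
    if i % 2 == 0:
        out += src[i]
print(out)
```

i=0: add 'w' → 'w'
i=1: skip
i=2: add 'y' → 'wy'
i=3: skip
i=4: add 'j' → 'wyj'
i=5: skip
i=6: add 'h' → 'wyjh'
i=7: skip
i=8: add 'n' → 'wyjhn'

wyjhn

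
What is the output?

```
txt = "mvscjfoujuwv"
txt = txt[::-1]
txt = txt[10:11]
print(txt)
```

v

reverse → 'vwujuofjcsvm'
slice [10:11] → 'v'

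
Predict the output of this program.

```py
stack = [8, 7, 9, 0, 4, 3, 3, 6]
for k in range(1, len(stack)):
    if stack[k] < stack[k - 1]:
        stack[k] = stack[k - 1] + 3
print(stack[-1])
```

29

k=1: 7<8, stack[1] = 8+3 = 11 → [8, 11, 9, 0, 4, 3, 3, 6]
k=2: 9<11, stack[2] = 11+3 = 14 → [8, 11, 14, 0, 4, 3, 3, 6]
k=3: 0<14, stack[3] = 14+3 = 17 → [8, 11, 14, 17, 4, 3, 3, 6]
k=4: 4<17, stack[4] = 17+3 = 20 → [8, 11, 14, 17, 20, 3, 3, 6]
k=5: 3<20, stack[5] = 20+3 = 23 → [8, 11, 14, 17, 20, 23, 3, 6]
k=6: 3<23, stack[6] = 23+3 = 26 → [8, 11, 14, 17, 20, 23, 26, 6]
k=7: 6<26, stack[7] = 26+3 = 29 → [8, 11, 14, 17, 20, 23, 26, 29]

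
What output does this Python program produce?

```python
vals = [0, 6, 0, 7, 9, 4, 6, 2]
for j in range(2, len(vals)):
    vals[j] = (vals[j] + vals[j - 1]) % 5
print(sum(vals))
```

j=2: vals[2] = (0+6)%5 = 1 → [0, 6, 1, 7, 9, 4, 6, 2]
j=3: vals[3] = (7+1)%5 = 3 → [0, 6, 1, 3, 9, 4, 6, 2]
j=4: vals[4] = (9+3)%5 = 2 → [0, 6, 1, 3, 2, 4, 6, 2]
j=5: vals[5] = (4+2)%5 = 1 → [0, 6, 1, 3, 2, 1, 6, 2]
j=6: vals[6] = (6+1)%5 = 2 → [0, 6, 1, 3, 2, 1, 2, 2]
j=7: vals[7] = (2+2)%5 = 4 → [0, 6, 1, 3, 2, 1, 2, 4]
sum = 19

19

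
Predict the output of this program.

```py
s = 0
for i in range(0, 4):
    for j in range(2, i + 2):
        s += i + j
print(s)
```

i=1,j=2: s = 0+3 = 3
i=2,j=2: s = 3+4 = 7
i=2,j=3: s = 7+5 = 12
i=3,j=2: s = 12+5 = 17
i=3,j=3: s = 17+6 = 23
i=3,j=4: s = 23+7 = 30

30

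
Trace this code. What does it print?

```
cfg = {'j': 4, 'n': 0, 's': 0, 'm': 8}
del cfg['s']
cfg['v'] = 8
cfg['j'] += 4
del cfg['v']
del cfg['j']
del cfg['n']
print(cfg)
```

del 's' → {'j': 4, 'n': 0, 'm': 8}
cfg['v'] = 8 → {'j': 4, 'n': 0, 'm': 8, 'v': 8}
cfg['j'] = 4+4 = 8 → {'j': 8, 'n': 0, 'm': 8, 'v': 8}
del 'v' → {'j': 8, 'n': 0, 'm': 8}
del 'j' → {'n': 0, 'm': 8}
del 'n' → {'m': 8}

{'m': 8}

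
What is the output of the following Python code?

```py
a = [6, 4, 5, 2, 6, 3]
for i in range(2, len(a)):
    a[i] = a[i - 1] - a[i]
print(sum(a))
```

-15

i=2: a[2] = 4-5 = -1 → [6, 4, -1, 2, 6, 3]
i=3: a[3] = (-1)-2 = -3 → [6, 4, -1, -3, 6, 3]
i=4: a[4] = (-3)-6 = -9 → [6, 4, -1, -3, -9, 3]
i=5: a[5] = (-9)-3 = -12 → [6, 4, -1, -3, -9, -12]
sum = -15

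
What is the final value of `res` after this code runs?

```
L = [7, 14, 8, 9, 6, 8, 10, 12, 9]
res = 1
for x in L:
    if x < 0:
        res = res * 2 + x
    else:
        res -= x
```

-82

x=7: not <0, res = 1-7 = -6
x=14: not <0, res = (-6)-14 = -20
x=8: not <0, res = (-20)-8 = -28
x=9: not <0, res = (-28)-9 = -37
x=6: not <0, res = (-37)-6 = -43
x=8: not <0, res = (-43)-8 = -51
x=10: not <0, res = (-51)-10 = -61
x=12: not <0, res = (-61)-12 = -73
x=9: not <0, res = (-73)-9 = -82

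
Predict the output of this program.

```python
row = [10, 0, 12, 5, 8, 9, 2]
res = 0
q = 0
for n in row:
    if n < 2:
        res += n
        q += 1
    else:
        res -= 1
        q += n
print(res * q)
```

n=10: not <2, res = 0-1 = -1; q=10
n=0: <2, res = (-1)+0 = -1; q=11
n=12: not <2, res = (-1)-1 = -2; q=23
n=5: not <2, res = (-2)-1 = -3; q=28
n=8: not <2, res = (-3)-1 = -4; q=36
n=9: not <2, res = (-4)-1 = -5; q=45
n=2: not <2, res = (-5)-1 = -6; q=47
res*q = (-6)*47 = -282

-282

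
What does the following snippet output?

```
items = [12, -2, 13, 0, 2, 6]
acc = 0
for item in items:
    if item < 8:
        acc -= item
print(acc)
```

-6

item=12: not <8
item=-2: <8, acc = 0-(-2) = 2
item=13: not <8
item=0: <8, acc = 2-0 = 2
item=2: <8, acc = 2-2 = 0
item=6: <8, acc = 0-6 = -6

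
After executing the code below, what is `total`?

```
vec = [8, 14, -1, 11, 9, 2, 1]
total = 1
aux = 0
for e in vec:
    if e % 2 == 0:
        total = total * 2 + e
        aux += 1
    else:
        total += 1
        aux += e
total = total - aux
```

54

e=8: even, total = 1*2+8 = 10; aux=1
e=14: even, total = 10*2+14 = 34; aux=2
e=-1: not even, total = 34+1 = 35; aux=1
e=11: not even, total = 35+1 = 36; aux=12
e=9: not even, total = 36+1 = 37; aux=21
e=2: even, total = 37*2+2 = 76; aux=22
e=1: not even, total = 76+1 = 77; aux=23
total-aux = 77-23 = 54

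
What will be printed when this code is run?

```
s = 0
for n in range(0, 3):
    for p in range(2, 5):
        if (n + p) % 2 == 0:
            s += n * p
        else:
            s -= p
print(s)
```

3

n=0,p=2: even sum, s = 0+0 = 0
n=0,p=3: odd sum, s = 0-3 = -3
n=0,p=4: even sum, s = (-3)+0 = -3
n=1,p=2: odd sum, s = (-3)-2 = -5
n=1,p=3: even sum, s = (-5)+3 = -2
n=1,p=4: odd sum, s = (-2)-4 = -6
n=2,p=2: even sum, s = (-6)+4 = -2
n=2,p=3: odd sum, s = (-2)-3 = -5
n=2,p=4: even sum, s = (-5)+8 = 3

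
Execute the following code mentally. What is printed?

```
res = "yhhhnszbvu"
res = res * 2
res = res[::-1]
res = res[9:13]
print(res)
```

repeat ×2 → 'yhhhnszbvuyhhhnszbvu'
reverse → 'uvbzsnhhhyuvbzsnhhhy'
slice [9:13] → 'yuvb'

yuvb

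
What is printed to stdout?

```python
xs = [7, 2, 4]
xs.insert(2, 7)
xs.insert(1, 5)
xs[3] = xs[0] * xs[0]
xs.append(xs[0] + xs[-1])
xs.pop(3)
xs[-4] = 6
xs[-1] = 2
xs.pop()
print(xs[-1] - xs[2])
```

2

insert 7 at 2 → [7, 2, 7, 4]
insert 5 at 1 → [7, 5, 2, 7, 4]
xs[3] = xs[0]*xs[0] = 7*7 = 49 → [7, 5, 2, 49, 4]
append xs[0]+xs[-1] = 7+4 = 11 → [7, 5, 2, 49, 4, 11]
pop(3) removes 49 → [7, 5, 2, 4, 11]
xs[-4] = 6 → [7, 6, 2, 4, 11]
xs[-1] = 2 → [7, 6, 2, 4, 2]
pop() removes 2 → [7, 6, 2, 4]
xs[-1]-xs[2] = 4-2 = 2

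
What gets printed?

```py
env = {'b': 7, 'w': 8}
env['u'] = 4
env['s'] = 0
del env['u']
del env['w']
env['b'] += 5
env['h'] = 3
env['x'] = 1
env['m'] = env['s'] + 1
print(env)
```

env['u'] = 4 → {'b': 7, 'w': 8, 'u': 4}
env['s'] = 0 → {'b': 7, 'w': 8, 'u': 4, 's': 0}
del 'u' → {'b': 7, 'w': 8, 's': 0}
del 'w' → {'b': 7, 's': 0}
env['b'] = 7+5 = 12 → {'b': 12, 's': 0}
env['h'] = 3 → {'b': 12, 's': 0, 'h': 3}
env['x'] = 1 → {'b': 12, 's': 0, 'h': 3, 'x': 1}
env['m'] = env['s']+1 = 1 → {'b': 12, 's': 0, 'h': 3, 'x': 1, 'm': 1}

{'b': 12, 's': 0, 'h': 3, 'x': 1, 'm': 1}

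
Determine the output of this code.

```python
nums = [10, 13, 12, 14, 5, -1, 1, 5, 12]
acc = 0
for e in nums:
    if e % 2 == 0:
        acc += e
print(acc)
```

48

e=10: even, acc = 0+10 = 10
e=13: not even
e=12: even, acc = 10+12 = 22
e=14: even, acc = 22+14 = 36
e=5: not even
e=-1: not even
e=1: not even
e=5: not even
e=12: even, acc = 36+12 = 48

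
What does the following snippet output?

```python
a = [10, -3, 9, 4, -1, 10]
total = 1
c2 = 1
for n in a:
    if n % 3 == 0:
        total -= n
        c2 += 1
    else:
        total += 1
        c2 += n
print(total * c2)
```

n=10: not %3==0, total = 1+1 = 2; c2=11
n=-3: %3==0, total = 2-(-3) = 5; c2=12
n=9: %3==0, total = 5-9 = -4; c2=13
n=4: not %3==0, total = (-4)+1 = -3; c2=17
n=-1: not %3==0, total = (-3)+1 = -2; c2=16
n=10: not %3==0, total = (-2)+1 = -1; c2=26
total*c2 = (-1)*26 = -26

-26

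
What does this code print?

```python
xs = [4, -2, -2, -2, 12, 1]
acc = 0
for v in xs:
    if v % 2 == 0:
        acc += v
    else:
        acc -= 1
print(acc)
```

v=4: even, acc = 0+4 = 4
v=-2: even, acc = 4+(-2) = 2
v=-2: even, acc = 2+(-2) = 0
v=-2: even, acc = 0+(-2) = -2
v=12: even, acc = (-2)+12 = 10
v=1: not even, acc = 10-1 = 9

9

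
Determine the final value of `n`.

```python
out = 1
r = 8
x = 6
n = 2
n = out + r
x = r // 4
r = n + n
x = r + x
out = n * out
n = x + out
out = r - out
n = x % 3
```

n = 1+8 = 9
x = 8//4 = 2
r = 9+9 = 18
x = 18+2 = 20
out = 9*1 = 9
n = 20+9 = 29
out = 18-9 = 9
n = 20%3 = 2

2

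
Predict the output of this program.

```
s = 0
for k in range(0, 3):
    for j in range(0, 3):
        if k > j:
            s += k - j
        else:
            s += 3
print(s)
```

22

k=0,j=0: not 0>0, s = 0+3 = 3
k=0,j=1: not 0>1, s = 3+3 = 6
k=0,j=2: not 0>2, s = 6+3 = 9
k=1,j=0: 1>0, s = 9+1 = 10
k=1,j=1: not 1>1, s = 10+3 = 13
k=1,j=2: not 1>2, s = 13+3 = 16
k=2,j=0: 2>0, s = 16+2 = 18
k=2,j=1: 2>1, s = 18+1 = 19
k=2,j=2: not 2>2, s = 19+3 = 22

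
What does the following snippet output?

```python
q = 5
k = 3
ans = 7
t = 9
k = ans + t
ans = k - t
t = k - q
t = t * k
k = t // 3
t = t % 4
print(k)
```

58

k = 7+9 = 16
ans = 16-9 = 7
t = 16-5 = 11
t = 11*16 = 176
k = 176//3 = 58
t = 176%4 = 0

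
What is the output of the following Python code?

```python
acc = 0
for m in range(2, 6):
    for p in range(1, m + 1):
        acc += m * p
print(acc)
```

139

m=2,p=1: acc = 0+2 = 2
m=2,p=2: acc = 2+4 = 6
m=3,p=1: acc = 6+3 = 9
m=3,p=2: acc = 9+6 = 15
m=3,p=3: acc = 15+9 = 24
m=4,p=1: acc = 24+4 = 28
m=4,p=2: acc = 28+8 = 36
m=4,p=3: acc = 36+12 = 48
m=4,p=4: acc = 48+16 = 64
m=5,p=1: acc = 64+5 = 69
m=5,p=2: acc = 69+10 = 79
m=5,p=3: acc = 79+15 = 94
m=5,p=4: acc = 94+20 = 114
m=5,p=5: acc = 114+25 = 139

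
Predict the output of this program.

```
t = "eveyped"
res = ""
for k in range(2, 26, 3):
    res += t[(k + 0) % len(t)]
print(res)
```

k=2: add t[2]='e' → 'e'
k=5: add t[5]='e' → 'ee'
k=8: add t[1]='v' → 'eev'
k=11: add t[4]='p' → 'eevp'
k=14: add t[0]='e' → 'eevpe'
k=17: add t[3]='y' → 'eevpey'
k=20: add t[6]='d' → 'eevpeyd'
k=23: add t[2]='e' → 'eevpeyde'

eevpeyde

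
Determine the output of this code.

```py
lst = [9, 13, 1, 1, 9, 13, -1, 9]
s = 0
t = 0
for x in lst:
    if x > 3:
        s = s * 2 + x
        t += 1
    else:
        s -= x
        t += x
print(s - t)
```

x=9: >3, s = 0*2+9 = 9; t=1
x=13: >3, s = 9*2+13 = 31; t=2
x=1: not >3, s = 31-1 = 30; t=3
x=1: not >3, s = 30-1 = 29; t=4
x=9: >3, s = 29*2+9 = 67; t=5
x=13: >3, s = 67*2+13 = 147; t=6
x=-1: not >3, s = 147-(-1) = 148; t=5
x=9: >3, s = 148*2+9 = 305; t=6
s-t = 305-6 = 299

299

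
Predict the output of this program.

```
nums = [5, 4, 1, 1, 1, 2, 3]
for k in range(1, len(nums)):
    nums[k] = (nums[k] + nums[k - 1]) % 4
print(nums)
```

[5, 1, 2, 3, 0, 2, 1]

k=1: nums[1] = (4+5)%4 = 1 → [5, 1, 1, 1, 1, 2, 3]
k=2: nums[2] = (1+1)%4 = 2 → [5, 1, 2, 1, 1, 2, 3]
k=3: nums[3] = (1+2)%4 = 3 → [5, 1, 2, 3, 1, 2, 3]
k=4: nums[4] = (1+3)%4 = 0 → [5, 1, 2, 3, 0, 2, 3]
k=5: nums[5] = (2+0)%4 = 2 → [5, 1, 2, 3, 0, 2, 3]
k=6: nums[6] = (3+2)%4 = 1 → [5, 1, 2, 3, 0, 2, 1]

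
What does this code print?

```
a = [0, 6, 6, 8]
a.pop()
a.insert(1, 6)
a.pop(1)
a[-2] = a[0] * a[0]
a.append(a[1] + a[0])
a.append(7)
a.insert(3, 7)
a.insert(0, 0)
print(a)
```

[0, 0, 0, 6, 7, 0, 7]

pop() removes 8 → [0, 6, 6]
insert 6 at 1 → [0, 6, 6, 6]
pop(1) removes 6 → [0, 6, 6]
a[-2] = a[0]*a[0] = 0*0 = 0 → [0, 0, 6]
append a[1]+a[0] = 0+0 = 0 → [0, 0, 6, 0]
append 7 → [0, 0, 6, 0, 7]
insert 7 at 3 → [0, 0, 6, 7, 0, 7]
insert 0 at 0 → [0, 0, 0, 6, 7, 0, 7]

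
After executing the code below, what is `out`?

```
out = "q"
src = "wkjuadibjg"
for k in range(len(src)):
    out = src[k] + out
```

'gjbidaujkwq'

k=0: prepend 'w' → 'wq'
k=1: prepend 'k' → 'kwq'
k=2: prepend 'j' → 'jkwq'
k=3: prepend 'u' → 'ujkwq'
k=4: prepend 'a' → 'aujkwq'
k=5: prepend 'd' → 'daujkwq'
k=6: prepend 'i' → 'idaujkwq'
k=7: prepend 'b' → 'bidaujkwq'
k=8: prepend 'j' → 'jbidaujkwq'
k=9: prepend 'g' → 'gjbidaujkwq'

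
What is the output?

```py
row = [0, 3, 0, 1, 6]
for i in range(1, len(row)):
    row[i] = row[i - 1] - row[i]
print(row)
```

i=1: row[1] = 0-3 = -3 → [0, -3, 0, 1, 6]
i=2: row[2] = (-3)-0 = -3 → [0, -3, -3, 1, 6]
i=3: row[3] = (-3)-1 = -4 → [0, -3, -3, -4, 6]
i=4: row[4] = (-4)-6 = -10 → [0, -3, -3, -4, -10]

[0, -3, -3, -4, -10]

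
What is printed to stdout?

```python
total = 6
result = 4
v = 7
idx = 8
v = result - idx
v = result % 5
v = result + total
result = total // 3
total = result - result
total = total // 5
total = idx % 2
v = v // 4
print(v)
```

2

v = 4-8 = -4
v = 4%5 = 4
v = 4+6 = 10
result = 6//3 = 2
total = 2-2 = 0
total = 0//5 = 0
total = 8%2 = 0
v = 10//4 = 2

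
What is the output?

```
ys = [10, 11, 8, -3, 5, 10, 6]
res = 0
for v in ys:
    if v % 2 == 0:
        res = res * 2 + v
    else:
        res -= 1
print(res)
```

122

v=10: even, res = 0*2+10 = 10
v=11: not even, res = 10-1 = 9
v=8: even, res = 9*2+8 = 26
v=-3: not even, res = 26-1 = 25
v=5: not even, res = 25-1 = 24
v=10: even, res = 24*2+10 = 58
v=6: even, res = 58*2+6 = 122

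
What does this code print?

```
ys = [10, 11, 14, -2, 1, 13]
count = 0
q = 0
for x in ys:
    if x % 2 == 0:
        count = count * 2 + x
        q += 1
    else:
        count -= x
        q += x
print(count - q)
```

x=10: even, count = 0*2+10 = 10; q=1
x=11: not even, count = 10-11 = -1; q=12
x=14: even, count = (-1)*2+14 = 12; q=13
x=-2: even, count = 12*2+(-2) = 22; q=14
x=1: not even, count = 22-1 = 21; q=15
x=13: not even, count = 21-13 = 8; q=28
count-q = 8-28 = -20

-20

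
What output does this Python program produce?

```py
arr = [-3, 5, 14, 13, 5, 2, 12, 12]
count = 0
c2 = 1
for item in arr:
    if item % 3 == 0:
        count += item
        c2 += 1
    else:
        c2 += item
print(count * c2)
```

item=-3: %3==0, count = 0+(-3) = -3; c2=2
item=5: not %3==0; c2=7
item=14: not %3==0; c2=21
item=13: not %3==0; c2=34
item=5: not %3==0; c2=39
item=2: not %3==0; c2=41
item=12: %3==0, count = (-3)+12 = 9; c2=42
item=12: %3==0, count = 9+12 = 21; c2=43
count*c2 = 21*43 = 903

903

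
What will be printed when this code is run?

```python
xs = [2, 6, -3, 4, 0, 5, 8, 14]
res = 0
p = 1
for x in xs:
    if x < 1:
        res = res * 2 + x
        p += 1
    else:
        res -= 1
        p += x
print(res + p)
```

23

x=2: not <1, res = 0-1 = -1; p=3
x=6: not <1, res = (-1)-1 = -2; p=9
x=-3: <1, res = (-2)*2+(-3) = -7; p=10
x=4: not <1, res = (-7)-1 = -8; p=14
x=0: <1, res = (-8)*2+0 = -16; p=15
x=5: not <1, res = (-16)-1 = -17; p=20
x=8: not <1, res = (-17)-1 = -18; p=28
x=14: not <1, res = (-18)-1 = -19; p=42
res+p = (-19)+42 = 23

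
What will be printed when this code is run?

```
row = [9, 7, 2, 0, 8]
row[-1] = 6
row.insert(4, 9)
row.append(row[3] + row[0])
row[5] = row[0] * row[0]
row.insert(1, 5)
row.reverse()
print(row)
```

row[-1] = 6 → [9, 7, 2, 0, 6]
insert 9 at 4 → [9, 7, 2, 0, 9, 6]
append row[3]+row[0] = 0+9 = 9 → [9, 7, 2, 0, 9, 6, 9]
row[5] = row[0]*row[0] = 9*9 = 81 → [9, 7, 2, 0, 9, 81, 9]
insert 5 at 1 → [9, 5, 7, 2, 0, 9, 81, 9]
reverse → [9, 81, 9, 0, 2, 7, 5, 9]

[9, 81, 9, 0, 2, 7, 5, 9]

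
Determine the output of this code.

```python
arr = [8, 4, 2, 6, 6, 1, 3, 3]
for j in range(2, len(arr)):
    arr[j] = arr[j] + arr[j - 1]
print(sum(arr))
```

j=2: arr[2] = 2+4 = 6 → [8, 4, 6, 6, 6, 1, 3, 3]
j=3: arr[3] = 6+6 = 12 → [8, 4, 6, 12, 6, 1, 3, 3]
j=4: arr[4] = 6+12 = 18 → [8, 4, 6, 12, 18, 1, 3, 3]
j=5: arr[5] = 1+18 = 19 → [8, 4, 6, 12, 18, 19, 3, 3]
j=6: arr[6] = 3+19 = 22 → [8, 4, 6, 12, 18, 19, 22, 3]
j=7: arr[7] = 3+22 = 25 → [8, 4, 6, 12, 18, 19, 22, 25]
sum = 114

114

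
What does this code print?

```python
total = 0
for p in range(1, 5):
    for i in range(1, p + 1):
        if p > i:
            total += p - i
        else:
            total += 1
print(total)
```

p=1,i=1: not 1>1, total = 0+1 = 1
p=2,i=1: 2>1, total = 1+1 = 2
p=2,i=2: not 2>2, total = 2+1 = 3
p=3,i=1: 3>1, total = 3+2 = 5
p=3,i=2: 3>2, total = 5+1 = 6
p=3,i=3: not 3>3, total = 6+1 = 7
p=4,i=1: 4>1, total = 7+3 = 10
p=4,i=2: 4>2, total = 10+2 = 12
p=4,i=3: 4>3, total = 12+1 = 13
p=4,i=4: not 4>4, total = 13+1 = 14

14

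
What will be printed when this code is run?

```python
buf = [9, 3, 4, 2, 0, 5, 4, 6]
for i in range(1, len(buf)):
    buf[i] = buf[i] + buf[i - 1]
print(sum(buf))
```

i=1: buf[1] = 3+9 = 12 → [9, 12, 4, 2, 0, 5, 4, 6]
i=2: buf[2] = 4+12 = 16 → [9, 12, 16, 2, 0, 5, 4, 6]
i=3: buf[3] = 2+16 = 18 → [9, 12, 16, 18, 0, 5, 4, 6]
i=4: buf[4] = 0+18 = 18 → [9, 12, 16, 18, 18, 5, 4, 6]
i=5: buf[5] = 5+18 = 23 → [9, 12, 16, 18, 18, 23, 4, 6]
i=6: buf[6] = 4+23 = 27 → [9, 12, 16, 18, 18, 23, 27, 6]
i=7: buf[7] = 6+27 = 33 → [9, 12, 16, 18, 18, 23, 27, 33]
sum = 156

156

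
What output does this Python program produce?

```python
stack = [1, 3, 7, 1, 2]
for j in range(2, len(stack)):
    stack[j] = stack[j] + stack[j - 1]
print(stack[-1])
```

13

j=2: stack[2] = 7+3 = 10 → [1, 3, 10, 1, 2]
j=3: stack[3] = 1+10 = 11 → [1, 3, 10, 11, 2]
j=4: stack[4] = 2+11 = 13 → [1, 3, 10, 11, 13]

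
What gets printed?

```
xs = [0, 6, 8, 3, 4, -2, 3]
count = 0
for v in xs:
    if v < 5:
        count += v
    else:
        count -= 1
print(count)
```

6

v=0: <5, count = 0+0 = 0
v=6: not <5, count = 0-1 = -1
v=8: not <5, count = (-1)-1 = -2
v=3: <5, count = (-2)+3 = 1
v=4: <5, count = 1+4 = 5
v=-2: <5, count = 5+(-2) = 3
v=3: <5, count = 3+3 = 6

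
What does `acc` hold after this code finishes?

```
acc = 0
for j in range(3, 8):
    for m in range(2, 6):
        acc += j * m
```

j=3,m=2: acc = 0+6 = 6
j=3,m=3: acc = 6+9 = 15
j=3,m=4: acc = 15+12 = 27
j=3,m=5: acc = 27+15 = 42
j=4,m=2: acc = 42+8 = 50
j=4,m=3: acc = 50+12 = 62
j=4,m=4: acc = 62+16 = 78
j=4,m=5: acc = 78+20 = 98
j=5,m=2: acc = 98+10 = 108
j=5,m=3: acc = 108+15 = 123
j=5,m=4: acc = 123+20 = 143
j=5,m=5: acc = 143+25 = 168
j=6,m=2: acc = 168+12 = 180
j=6,m=3: acc = 180+18 = 198
j=6,m=4: acc = 198+24 = 222
j=6,m=5: acc = 222+30 = 252
j=7,m=2: acc = 252+14 = 266
j=7,m=3: acc = 266+21 = 287
j=7,m=4: acc = 287+28 = 315
j=7,m=5: acc = 315+35 = 350

350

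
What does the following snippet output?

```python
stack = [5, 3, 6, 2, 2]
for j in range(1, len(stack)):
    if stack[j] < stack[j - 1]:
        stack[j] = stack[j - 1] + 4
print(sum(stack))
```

j=1: 3<5, stack[1] = 5+4 = 9 → [5, 9, 6, 2, 2]
j=2: 6<9, stack[2] = 9+4 = 13 → [5, 9, 13, 2, 2]
j=3: 2<13, stack[3] = 13+4 = 17 → [5, 9, 13, 17, 2]
j=4: 2<17, stack[4] = 17+4 = 21 → [5, 9, 13, 17, 21]
sum = 65

65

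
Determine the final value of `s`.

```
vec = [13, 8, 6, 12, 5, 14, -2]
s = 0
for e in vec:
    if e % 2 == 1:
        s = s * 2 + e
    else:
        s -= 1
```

23

e=13: odd, s = 0*2+13 = 13
e=8: not odd, s = 13-1 = 12
e=6: not odd, s = 12-1 = 11
e=12: not odd, s = 11-1 = 10
e=5: odd, s = 10*2+5 = 25
e=14: not odd, s = 25-1 = 24
e=-2: not odd, s = 24-1 = 23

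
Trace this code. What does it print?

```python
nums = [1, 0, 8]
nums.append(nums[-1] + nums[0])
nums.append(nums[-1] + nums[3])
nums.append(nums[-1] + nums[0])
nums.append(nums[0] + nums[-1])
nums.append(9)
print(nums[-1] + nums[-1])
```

append nums[-1]+nums[0] = 8+1 = 9 → [1, 0, 8, 9]
append nums[-1]+nums[3] = 9+9 = 18 → [1, 0, 8, 9, 18]
append nums[-1]+nums[0] = 18+1 = 19 → [1, 0, 8, 9, 18, 19]
append nums[0]+nums[-1] = 1+19 = 20 → [1, 0, 8, 9, 18, 19, 20]
append 9 → [1, 0, 8, 9, 18, 19, 20, 9]
nums[-1]+nums[-1] = 9+9 = 18

18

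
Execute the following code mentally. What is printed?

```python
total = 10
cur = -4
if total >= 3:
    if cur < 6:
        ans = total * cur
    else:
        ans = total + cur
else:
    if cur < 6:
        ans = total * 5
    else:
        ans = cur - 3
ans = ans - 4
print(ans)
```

-44

total=10, cur=-4
total >= 3 is True; cur < 6 is True
→ ans = total * cur = -40
ans = (-40)-4 = -44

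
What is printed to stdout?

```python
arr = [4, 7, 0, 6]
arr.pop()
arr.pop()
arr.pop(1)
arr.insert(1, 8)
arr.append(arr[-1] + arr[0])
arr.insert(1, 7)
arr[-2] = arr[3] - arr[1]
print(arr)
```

[4, 7, 5, 12]

pop() removes 6 → [4, 7, 0]
pop() removes 0 → [4, 7]
pop(1) removes 7 → [4]
insert 8 at 1 → [4, 8]
append arr[-1]+arr[0] = 8+4 = 12 → [4, 8, 12]
insert 7 at 1 → [4, 7, 8, 12]
arr[-2] = arr[3]-arr[1] = 12-7 = 5 → [4, 7, 5, 12]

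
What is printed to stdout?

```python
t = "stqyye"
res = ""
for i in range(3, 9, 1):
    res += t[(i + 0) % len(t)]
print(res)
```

yyestq

i=3: add t[3]='y' → 'y'
i=4: add t[4]='y' → 'yy'
i=5: add t[5]='e' → 'yye'
i=6: add t[0]='s' → 'yyes'
i=7: add t[1]='t' → 'yyest'
i=8: add t[2]='q' → 'yyestq'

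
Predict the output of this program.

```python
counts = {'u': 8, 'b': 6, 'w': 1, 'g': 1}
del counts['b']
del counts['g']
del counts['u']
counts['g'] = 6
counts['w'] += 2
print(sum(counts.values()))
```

9

del 'b' → {'u': 8, 'w': 1, 'g': 1}
del 'g' → {'u': 8, 'w': 1}
del 'u' → {'w': 1}
counts['g'] = 6 → {'w': 1, 'g': 6}
counts['w'] = 1+2 = 3 → {'w': 3, 'g': 6}
sum of values = 9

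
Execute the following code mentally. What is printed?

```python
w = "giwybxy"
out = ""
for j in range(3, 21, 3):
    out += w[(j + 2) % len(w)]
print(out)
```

j=3: add w[5]='x' → 'x'
j=6: add w[1]='i' → 'xi'
j=9: add w[4]='b' → 'xib'
j=12: add w[0]='g' → 'xibg'
j=15: add w[3]='y' → 'xibgy'
j=18: add w[6]='y' → 'xibgyy'

xibgyy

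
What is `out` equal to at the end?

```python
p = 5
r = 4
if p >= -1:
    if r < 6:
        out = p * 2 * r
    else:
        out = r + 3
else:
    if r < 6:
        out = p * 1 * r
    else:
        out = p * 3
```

p=5, r=4
p >= -1 is True; r < 6 is True
→ out = p * 2 * r = 40

40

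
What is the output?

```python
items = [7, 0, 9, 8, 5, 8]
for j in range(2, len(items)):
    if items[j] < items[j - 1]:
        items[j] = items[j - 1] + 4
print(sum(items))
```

j=2: 9>=0, unchanged → [7, 0, 9, 8, 5, 8]
j=3: 8<9, items[3] = 9+4 = 13 → [7, 0, 9, 13, 5, 8]
j=4: 5<13, items[4] = 13+4 = 17 → [7, 0, 9, 13, 17, 8]
j=5: 8<17, items[5] = 17+4 = 21 → [7, 0, 9, 13, 17, 21]
sum = 67

67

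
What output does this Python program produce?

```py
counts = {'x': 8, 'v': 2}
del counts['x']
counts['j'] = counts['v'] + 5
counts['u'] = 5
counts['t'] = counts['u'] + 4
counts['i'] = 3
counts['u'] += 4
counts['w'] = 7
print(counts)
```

del 'x' → {'v': 2}
counts['j'] = counts['v']+5 = 7 → {'v': 2, 'j': 7}
counts['u'] = 5 → {'v': 2, 'j': 7, 'u': 5}
counts['t'] = counts['u']+4 = 9 → {'v': 2, 'j': 7, 'u': 5, 't': 9}
counts['i'] = 3 → {'v': 2, 'j': 7, 'u': 5, 't': 9, 'i': 3}
counts['u'] = 5+4 = 9 → {'v': 2, 'j': 7, 'u': 9, 't': 9, 'i': 3}
counts['w'] = 7 → {'v': 2, 'j': 7, 'u': 9, 't': 9, 'i': 3, 'w': 7}

{'v': 2, 'j': 7, 'u': 9, 't': 9, 'i': 3, 'w': 7}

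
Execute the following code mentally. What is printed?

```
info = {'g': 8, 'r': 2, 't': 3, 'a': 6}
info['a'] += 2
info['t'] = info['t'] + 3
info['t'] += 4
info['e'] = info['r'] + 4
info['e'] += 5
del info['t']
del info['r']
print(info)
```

{'g': 8, 'a': 8, 'e': 11}

info['a'] = 6+2 = 8 → {'g': 8, 'r': 2, 't': 3, 'a': 8}
info['t'] = info['t']+3 = 6 → {'g': 8, 'r': 2, 't': 6, 'a': 8}
info['t'] = 6+4 = 10 → {'g': 8, 'r': 2, 't': 10, 'a': 8}
info['e'] = info['r']+4 = 6 → {'g': 8, 'r': 2, 't': 10, 'a': 8, 'e': 6}
info['e'] = 6+5 = 11 → {'g': 8, 'r': 2, 't': 10, 'a': 8, 'e': 11}
del 't' → {'g': 8, 'r': 2, 'a': 8, 'e': 11}
del 'r' → {'g': 8, 'a': 8, 'e': 11}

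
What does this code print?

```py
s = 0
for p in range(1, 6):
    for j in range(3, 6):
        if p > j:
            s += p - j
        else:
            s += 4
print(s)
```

52

p=1,j=3: not 1>3, s = 0+4 = 4
p=1,j=4: not 1>4, s = 4+4 = 8
p=1,j=5: not 1>5, s = 8+4 = 12
p=2,j=3: not 2>3, s = 12+4 = 16
p=2,j=4: not 2>4, s = 16+4 = 20
p=2,j=5: not 2>5, s = 20+4 = 24
p=3,j=3: not 3>3, s = 24+4 = 28
p=3,j=4: not 3>4, s = 28+4 = 32
p=3,j=5: not 3>5, s = 32+4 = 36
p=4,j=3: 4>3, s = 36+1 = 37
p=4,j=4: not 4>4, s = 37+4 = 41
p=4,j=5: not 4>5, s = 41+4 = 45
p=5,j=3: 5>3, s = 45+2 = 47
p=5,j=4: 5>4, s = 47+1 = 48
p=5,j=5: not 5>5, s = 48+4 = 52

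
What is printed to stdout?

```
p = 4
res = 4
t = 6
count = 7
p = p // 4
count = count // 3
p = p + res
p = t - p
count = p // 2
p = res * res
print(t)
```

p = 4//4 = 1
count = 7//3 = 2
p = 1+4 = 5
p = 6-5 = 1
count = 1//2 = 0
p = 4*4 = 16

6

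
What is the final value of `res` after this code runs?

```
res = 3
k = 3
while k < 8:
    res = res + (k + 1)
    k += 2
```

21

k=3: res = 3+4 = 7
k=5: res = 7+6 = 13
k=7: res = 13+8 = 21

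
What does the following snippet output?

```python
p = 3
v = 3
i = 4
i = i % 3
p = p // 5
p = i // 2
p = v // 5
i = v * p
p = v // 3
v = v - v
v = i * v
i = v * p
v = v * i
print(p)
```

1

i = 4%3 = 1
p = 3//5 = 0
p = 1//2 = 0
p = 3//5 = 0
i = 3*0 = 0
p = 3//3 = 1
v = 3-3 = 0
v = 0*0 = 0
i = 0*1 = 0
v = 0*0 = 0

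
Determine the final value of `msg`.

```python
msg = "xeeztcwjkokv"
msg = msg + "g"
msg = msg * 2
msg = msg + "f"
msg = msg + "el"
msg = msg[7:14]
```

'jkokvgx'

+ 'g' → 'xeeztcwjkokvg'
repeat ×2 → 'xeeztcwjkokvgxeeztcwjkokvg'
+ 'f' → 'xeeztcwjkokvgxeeztcwjkokvgf'
+ 'el' → 'xeeztcwjkokvgxeeztcwjkokvgfel'
slice [7:14] → 'jkokvgx'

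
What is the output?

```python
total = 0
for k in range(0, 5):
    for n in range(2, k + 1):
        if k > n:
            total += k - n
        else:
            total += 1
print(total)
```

k=2,n=2: not 2>2, total = 0+1 = 1
k=3,n=2: 3>2, total = 1+1 = 2
k=3,n=3: not 3>3, total = 2+1 = 3
k=4,n=2: 4>2, total = 3+2 = 5
k=4,n=3: 4>3, total = 5+1 = 6
k=4,n=4: not 4>4, total = 6+1 = 7

7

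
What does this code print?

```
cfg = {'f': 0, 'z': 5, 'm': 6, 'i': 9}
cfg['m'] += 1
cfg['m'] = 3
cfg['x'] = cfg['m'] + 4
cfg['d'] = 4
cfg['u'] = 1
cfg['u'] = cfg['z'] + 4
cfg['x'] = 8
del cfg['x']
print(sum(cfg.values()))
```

cfg['m'] = 6+1 = 7 → {'f': 0, 'z': 5, 'm': 7, 'i': 9}
cfg['m'] = 3 → {'f': 0, 'z': 5, 'm': 3, 'i': 9}
cfg['x'] = cfg['m']+4 = 7 → {'f': 0, 'z': 5, 'm': 3, 'i': 9, 'x': 7}
cfg['d'] = 4 → {'f': 0, 'z': 5, 'm': 3, 'i': 9, 'x': 7, 'd': 4}
cfg['u'] = 1 → {'f': 0, 'z': 5, 'm': 3, 'i': 9, 'x': 7, 'd': 4, 'u': 1}
cfg['u'] = cfg['z']+4 = 9 → {'f': 0, 'z': 5, 'm': 3, 'i': 9, 'x': 7, 'd': 4, 'u': 9}
cfg['x'] = 8 → {'f': 0, 'z': 5, 'm': 3, 'i': 9, 'x': 8, 'd': 4, 'u': 9}
del 'x' → {'f': 0, 'z': 5, 'm': 3, 'i': 9, 'd': 4, 'u': 9}
sum of values = 30

30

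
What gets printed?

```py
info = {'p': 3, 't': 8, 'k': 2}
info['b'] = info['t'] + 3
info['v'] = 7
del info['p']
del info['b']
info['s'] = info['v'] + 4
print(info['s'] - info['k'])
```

info['b'] = info['t']+3 = 11 → {'p': 3, 't': 8, 'k': 2, 'b': 11}
info['v'] = 7 → {'p': 3, 't': 8, 'k': 2, 'b': 11, 'v': 7}
del 'p' → {'t': 8, 'k': 2, 'b': 11, 'v': 7}
del 'b' → {'t': 8, 'k': 2, 'v': 7}
info['s'] = info['v']+4 = 11 → {'t': 8, 'k': 2, 'v': 7, 's': 11}
info['s']-info['k'] = 11-2 = 9

9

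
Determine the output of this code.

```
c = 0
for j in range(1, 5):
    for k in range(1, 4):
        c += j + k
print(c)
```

54

j=1,k=1: c = 0+2 = 2
j=1,k=2: c = 2+3 = 5
j=1,k=3: c = 5+4 = 9
j=2,k=1: c = 9+3 = 12
j=2,k=2: c = 12+4 = 16
j=2,k=3: c = 16+5 = 21
j=3,k=1: c = 21+4 = 25
j=3,k=2: c = 25+5 = 30
j=3,k=3: c = 30+6 = 36
j=4,k=1: c = 36+5 = 41
j=4,k=2: c = 41+6 = 47
j=4,k=3: c = 47+7 = 54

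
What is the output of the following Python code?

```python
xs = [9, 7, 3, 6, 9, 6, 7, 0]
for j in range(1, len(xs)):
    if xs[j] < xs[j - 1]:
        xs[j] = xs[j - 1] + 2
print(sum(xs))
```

j=1: 7<9, xs[1] = 9+2 = 11 → [9, 11, 3, 6, 9, 6, 7, 0]
j=2: 3<11, xs[2] = 11+2 = 13 → [9, 11, 13, 6, 9, 6, 7, 0]
j=3: 6<13, xs[3] = 13+2 = 15 → [9, 11, 13, 15, 9, 6, 7, 0]
j=4: 9<15, xs[4] = 15+2 = 17 → [9, 11, 13, 15, 17, 6, 7, 0]
j=5: 6<17, xs[5] = 17+2 = 19 → [9, 11, 13, 15, 17, 19, 7, 0]
j=6: 7<19, xs[6] = 19+2 = 21 → [9, 11, 13, 15, 17, 19, 21, 0]
j=7: 0<21, xs[7] = 21+2 = 23 → [9, 11, 13, 15, 17, 19, 21, 23]
sum = 128

128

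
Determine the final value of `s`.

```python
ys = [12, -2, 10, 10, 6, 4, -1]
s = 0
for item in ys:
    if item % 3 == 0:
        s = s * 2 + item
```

item=12: %3==0, s = 0*2+12 = 12
item=-2: not %3==0
item=10: not %3==0
item=10: not %3==0
item=6: %3==0, s = 12*2+6 = 30
item=4: not %3==0
item=-1: not %3==0

30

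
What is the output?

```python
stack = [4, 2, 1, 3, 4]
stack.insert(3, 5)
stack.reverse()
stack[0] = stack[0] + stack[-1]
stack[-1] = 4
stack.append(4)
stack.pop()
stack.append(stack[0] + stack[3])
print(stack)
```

[8, 3, 5, 1, 2, 4, 9]

insert 5 at 3 → [4, 2, 1, 5, 3, 4]
reverse → [4, 3, 5, 1, 2, 4]
stack[0] = stack[0]+stack[-1] = 4+4 = 8 → [8, 3, 5, 1, 2, 4]
stack[-1] = 4 → [8, 3, 5, 1, 2, 4]
append 4 → [8, 3, 5, 1, 2, 4, 4]
pop() removes 4 → [8, 3, 5, 1, 2, 4]
append stack[0]+stack[3] = 8+1 = 9 → [8, 3, 5, 1, 2, 4, 9]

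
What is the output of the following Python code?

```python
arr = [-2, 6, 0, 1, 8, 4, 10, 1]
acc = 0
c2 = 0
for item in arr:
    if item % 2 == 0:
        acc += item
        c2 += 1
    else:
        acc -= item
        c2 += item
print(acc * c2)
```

192

item=-2: even, acc = 0+(-2) = -2; c2=1
item=6: even, acc = (-2)+6 = 4; c2=2
item=0: even, acc = 4+0 = 4; c2=3
item=1: not even, acc = 4-1 = 3; c2=4
item=8: even, acc = 3+8 = 11; c2=5
item=4: even, acc = 11+4 = 15; c2=6
item=10: even, acc = 15+10 = 25; c2=7
item=1: not even, acc = 25-1 = 24; c2=8
acc*c2 = 24*8 = 192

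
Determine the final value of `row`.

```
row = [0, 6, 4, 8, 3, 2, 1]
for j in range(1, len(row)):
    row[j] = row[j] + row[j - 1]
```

j=1: row[1] = 6+0 = 6 → [0, 6, 4, 8, 3, 2, 1]
j=2: row[2] = 4+6 = 10 → [0, 6, 10, 8, 3, 2, 1]
j=3: row[3] = 8+10 = 18 → [0, 6, 10, 18, 3, 2, 1]
j=4: row[4] = 3+18 = 21 → [0, 6, 10, 18, 21, 2, 1]
j=5: row[5] = 2+21 = 23 → [0, 6, 10, 18, 21, 23, 1]
j=6: row[6] = 1+23 = 24 → [0, 6, 10, 18, 21, 23, 24]

[0, 6, 10, 18, 21, 23, 24]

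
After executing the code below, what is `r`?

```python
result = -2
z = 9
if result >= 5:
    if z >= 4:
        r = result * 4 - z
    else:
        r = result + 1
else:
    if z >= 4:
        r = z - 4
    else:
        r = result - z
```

result=-2, z=9
result >= 5 is False; z >= 4 is True
→ r = z - 4 = 5

5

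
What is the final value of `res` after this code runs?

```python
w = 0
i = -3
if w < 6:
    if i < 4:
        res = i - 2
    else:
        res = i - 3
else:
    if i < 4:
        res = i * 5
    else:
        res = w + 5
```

-5

w=0, i=-3
w < 6 is True; i < 4 is True
→ res = i - 2 = -5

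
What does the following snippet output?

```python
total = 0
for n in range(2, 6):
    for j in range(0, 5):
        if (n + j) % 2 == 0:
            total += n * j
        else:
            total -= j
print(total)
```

48

n=2,j=0: even sum, total = 0+0 = 0
n=2,j=1: odd sum, total = 0-1 = -1
n=2,j=2: even sum, total = (-1)+4 = 3
n=2,j=3: odd sum, total = 3-3 = 0
n=2,j=4: even sum, total = 0+8 = 8
n=3,j=0: odd sum, total = 8-0 = 8
n=3,j=1: even sum, total = 8+3 = 11
n=3,j=2: odd sum, total = 11-2 = 9
n=3,j=3: even sum, total = 9+9 = 18
n=3,j=4: odd sum, total = 18-4 = 14
n=4,j=0: even sum, total = 14+0 = 14
n=4,j=1: odd sum, total = 14-1 = 13
n=4,j=2: even sum, total = 13+8 = 21
n=4,j=3: odd sum, total = 21-3 = 18
n=4,j=4: even sum, total = 18+16 = 34
n=5,j=0: odd sum, total = 34-0 = 34
n=5,j=1: even sum, total = 34+5 = 39
n=5,j=2: odd sum, total = 39-2 = 37
n=5,j=3: even sum, total = 37+15 = 52
n=5,j=4: odd sum, total = 52-4 = 48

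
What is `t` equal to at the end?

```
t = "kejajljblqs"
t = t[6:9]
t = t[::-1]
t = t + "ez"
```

slice [6:9] → 'jbl'
reverse → 'lbj'
+ 'ez' → 'lbjez'

'lbjez'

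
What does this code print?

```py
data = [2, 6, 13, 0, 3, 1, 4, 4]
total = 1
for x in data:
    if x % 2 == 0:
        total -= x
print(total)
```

-15

x=2: even, total = 1-2 = -1
x=6: even, total = (-1)-6 = -7
x=13: not even
x=0: even, total = (-7)-0 = -7
x=3: not even
x=1: not even
x=4: even, total = (-7)-4 = -11
x=4: even, total = (-11)-4 = -15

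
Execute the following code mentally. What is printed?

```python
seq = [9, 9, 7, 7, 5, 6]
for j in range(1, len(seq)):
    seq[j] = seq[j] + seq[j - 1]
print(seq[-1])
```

j=1: seq[1] = 9+9 = 18 → [9, 18, 7, 7, 5, 6]
j=2: seq[2] = 7+18 = 25 → [9, 18, 25, 7, 5, 6]
j=3: seq[3] = 7+25 = 32 → [9, 18, 25, 32, 5, 6]
j=4: seq[4] = 5+32 = 37 → [9, 18, 25, 32, 37, 6]
j=5: seq[5] = 6+37 = 43 → [9, 18, 25, 32, 37, 43]

43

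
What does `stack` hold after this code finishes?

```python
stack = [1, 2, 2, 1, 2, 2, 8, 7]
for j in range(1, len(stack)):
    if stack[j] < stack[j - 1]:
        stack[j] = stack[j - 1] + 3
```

[1, 2, 2, 5, 8, 11, 14, 17]

j=1: 2>=1, unchanged → [1, 2, 2, 1, 2, 2, 8, 7]
j=2: 2>=2, unchanged → [1, 2, 2, 1, 2, 2, 8, 7]
j=3: 1<2, stack[3] = 2+3 = 5 → [1, 2, 2, 5, 2, 2, 8, 7]
j=4: 2<5, stack[4] = 5+3 = 8 → [1, 2, 2, 5, 8, 2, 8, 7]
j=5: 2<8, stack[5] = 8+3 = 11 → [1, 2, 2, 5, 8, 11, 8, 7]
j=6: 8<11, stack[6] = 11+3 = 14 → [1, 2, 2, 5, 8, 11, 14, 7]
j=7: 7<14, stack[7] = 14+3 = 17 → [1, 2, 2, 5, 8, 11, 14, 17]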